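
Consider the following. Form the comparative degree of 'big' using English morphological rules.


Apply comparative formation (double final consonant, add -er): 'big' -> 'bigger'.

bigger


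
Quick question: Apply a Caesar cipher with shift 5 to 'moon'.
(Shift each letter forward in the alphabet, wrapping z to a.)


Shift each letter by 5: m -> r, o -> t, o -> t, n -> s. Result: 'rtts'.

rtts


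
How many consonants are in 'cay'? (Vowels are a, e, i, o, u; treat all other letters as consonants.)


Consonants in 'cay': c, y = 2 consonants.

2


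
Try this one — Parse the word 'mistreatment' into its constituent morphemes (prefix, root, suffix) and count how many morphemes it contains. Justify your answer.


Step 1: Identify prefix: 'mis' (meaning: wrongly)
Step 2: Identify root: 'treat'
Step 3: Identify suffix(es): 'ment'
Decomposition: mis- (prefix: wrongly) + treat (root) + -ment (suffix: action/result)
Total morphemes: 3

3 morphemes (mis- (prefix: wrongly) + treat (root) + -ment (suffix: action/result))


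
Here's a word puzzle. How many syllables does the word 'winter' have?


Break 'winter' into syllables: win-ter -> win | ter = 2 syllables

2 syllables


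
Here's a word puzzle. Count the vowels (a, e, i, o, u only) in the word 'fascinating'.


Vowels in 'fascinating': a, i, a, i = 4 vowels.

4


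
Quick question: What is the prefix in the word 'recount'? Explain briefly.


The word 'recount' = 're' (prefix) + 'count' (root). The prefix is 're'.

re


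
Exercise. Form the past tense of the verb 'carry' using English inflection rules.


Apply rule: Change -y to -ied. 'carry' becomes 'carried'.

carried


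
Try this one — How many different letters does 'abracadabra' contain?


Unique letters in 'abracadabra': {a, b, c, d, r} = 5 distinct letters.

5


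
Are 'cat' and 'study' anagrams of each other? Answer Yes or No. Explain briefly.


Sorted letters of 'cat': 'act'
Sorted letters of 'study': 'dstuy'
They do not match.

No


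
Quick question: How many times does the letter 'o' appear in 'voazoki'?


Letter 'o' in 'voazoki': found at position(s) 2, 5 = 2 occurrence(s).

2


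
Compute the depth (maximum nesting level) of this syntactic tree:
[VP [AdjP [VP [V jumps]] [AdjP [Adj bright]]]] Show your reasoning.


Count bracket nesting levels:
'[' at pos 0: depth = 1
'[' at pos 4: depth = 2
'[' at pos 10: depth = 3
'[' at pos 14: depth = 4
'[' at pos 25: depth = 3
'[' at pos 31: depth = 4
Maximum depth reached: 4

4


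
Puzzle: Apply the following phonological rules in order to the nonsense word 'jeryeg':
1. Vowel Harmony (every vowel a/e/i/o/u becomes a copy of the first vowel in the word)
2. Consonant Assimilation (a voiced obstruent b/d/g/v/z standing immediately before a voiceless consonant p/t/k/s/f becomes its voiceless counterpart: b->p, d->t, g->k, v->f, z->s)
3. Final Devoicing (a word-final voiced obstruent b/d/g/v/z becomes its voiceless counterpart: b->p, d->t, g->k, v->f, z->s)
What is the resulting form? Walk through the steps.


Starting form: 'jeryeg'
Rule 1: Vowel Harmony: all vowels already match. No change.
Rule 2: Consonant Assimilation: no voiced obstruent (b/d/g/v/z) stands immediately before a voiceless consonant (p/t/k/s/f). No change.
Rule 3: Final Devoicing: word-final voiced obstruent 'g' becomes voiceless 'k'. 'jeryeg' -> 'jeryek'
Final form: 'jeryek'

jeryek


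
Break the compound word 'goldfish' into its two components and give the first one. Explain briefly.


Split 'goldfish' into 'gold' + 'fish'. The first part is 'gold'.

gold


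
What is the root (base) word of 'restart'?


Remove prefix 're' from 'restart' to get root 'start'.

start


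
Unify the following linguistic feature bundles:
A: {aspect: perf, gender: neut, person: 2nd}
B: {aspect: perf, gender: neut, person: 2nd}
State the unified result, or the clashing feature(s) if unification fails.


Compare features:
aspect: A=perf vs B=perf -> unified: perf
gender: A=neut vs B=neut -> unified: neut
person: A=2nd vs B=2nd -> unified: 2nd
No clashes found.

Unified: {aspect: perf, gender: neut, person: 2nd}


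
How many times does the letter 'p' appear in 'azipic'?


Letter 'p' in 'azipic': found at position(s) 4 = 1 occurrence(s).

1


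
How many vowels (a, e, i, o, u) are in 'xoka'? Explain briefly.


Vowels in 'xoka': o, a = 2 vowels.

2


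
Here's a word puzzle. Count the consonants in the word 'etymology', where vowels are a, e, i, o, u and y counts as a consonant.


Consonants in 'etymology': t, y, m, l, g, y = 6 consonants.

6


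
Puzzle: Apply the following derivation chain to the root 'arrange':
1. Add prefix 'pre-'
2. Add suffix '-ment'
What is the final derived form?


Step 1: Add prefix 'pre-' to 'arrange' = 'prearrange'
Step 2: Add suffix '-ment' to 'prearrange' = 'prearrangement'

prearrangement


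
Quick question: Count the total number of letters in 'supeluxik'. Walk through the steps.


Spell out 'supeluxik' and number each letter: s(1), u(2), p(3), e(4), l(5), u(6), x(7), i(8), k(9). Total: 9 letters.

9


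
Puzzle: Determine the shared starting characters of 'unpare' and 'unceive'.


Compare from the start: 2 characters match: 'un'. Mismatch at position 3: 'p' vs 'c'.

un


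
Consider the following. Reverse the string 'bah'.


Reverse 'bah' character by character: 'hab'.

hab


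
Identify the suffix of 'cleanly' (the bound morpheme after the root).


The word 'cleanly' = 'clean' (root) + '-ly' (suffix). The suffix is '-ly'.

ly


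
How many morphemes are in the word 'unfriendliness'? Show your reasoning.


Decomposition: un- (prefix) + friend (root) + -ly (suffix) + -ness (suffix) = 4 morpheme(s)

4 morphemes


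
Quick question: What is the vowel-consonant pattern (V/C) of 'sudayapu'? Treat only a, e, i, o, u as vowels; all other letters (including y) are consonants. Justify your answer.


Letter mapping: s = C, u = V, d = C, a = V, y = C, a = V, p = C, u = V.

CVCVCVCV


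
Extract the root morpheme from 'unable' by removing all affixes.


Remove prefix 'un' from 'unable' to get root 'able'.

able


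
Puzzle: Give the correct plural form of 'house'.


Apply rule: Add -s. 'house' becomes 'houses'.

houses


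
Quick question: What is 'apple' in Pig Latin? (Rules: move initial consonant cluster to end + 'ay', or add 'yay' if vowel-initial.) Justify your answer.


'apple' starts with a vowel, so add 'yay': 'appleyay'.

appleyay


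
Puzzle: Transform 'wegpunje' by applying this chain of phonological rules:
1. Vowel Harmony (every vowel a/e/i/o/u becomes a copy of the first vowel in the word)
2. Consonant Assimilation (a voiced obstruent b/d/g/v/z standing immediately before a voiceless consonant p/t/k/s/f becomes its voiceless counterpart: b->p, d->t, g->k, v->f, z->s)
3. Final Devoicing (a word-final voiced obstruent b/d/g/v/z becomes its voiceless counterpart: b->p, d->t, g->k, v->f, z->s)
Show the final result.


Starting form: 'wegpunje'
Rule 1: Vowel Harmony: all vowels become 'e' (matching first vowel). 'wegpunje' -> 'wegpenje'
Rule 2: Consonant Assimilation: voiced obstruent before voiceless consonant becomes voiceless ('gp' -> 'kp'). 'wegpenje' -> 'wekpenje'
Rule 3: Final Devoicing: the word ends in the vowel 'e', not a consonant. No change.
Final form: 'wekpenje'

wekpenje


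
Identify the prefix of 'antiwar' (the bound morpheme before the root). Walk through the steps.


The word 'antiwar' = 'anti' (prefix) + 'war' (root). The prefix is 'anti'.

anti


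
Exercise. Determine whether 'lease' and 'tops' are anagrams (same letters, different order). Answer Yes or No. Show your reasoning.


Sorted letters of 'lease': 'aeels'
Sorted letters of 'tops': 'opst'
They do not match.

No


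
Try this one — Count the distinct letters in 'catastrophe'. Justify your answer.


Unique letters in 'catastrophe': {a, c, e, h, o, p, r, s, t} = 9 distinct letters.

9


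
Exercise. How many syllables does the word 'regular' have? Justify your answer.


Break 'regular' into syllables: reg-u-lar -> reg | u | lar = 3 syllables

3 syllables


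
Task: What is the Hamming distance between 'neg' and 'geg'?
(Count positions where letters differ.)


Alignment:
Position 1: 'n' vs 'g' = DIFFER
Position 2: 'e' vs 'e' = match
Position 3: 'g' vs 'g' = match
Total differences: 1

1


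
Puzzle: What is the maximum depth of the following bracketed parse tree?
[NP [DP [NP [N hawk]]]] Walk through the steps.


Count bracket nesting levels:
'[' at pos 0: depth = 1
'[' at pos 4: depth = 2
'[' at pos 8: depth = 3
'[' at pos 12: depth = 4
Maximum depth reached: 4

4


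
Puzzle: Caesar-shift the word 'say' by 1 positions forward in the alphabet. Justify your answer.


Shift each letter by 1: s -> t, a -> b, y -> z. Result: 'tbz'.

tbz


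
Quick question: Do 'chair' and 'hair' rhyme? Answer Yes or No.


Rime (stressed vowel + following sounds) of 'chair': -air = /ɛər/
Rime of 'hair': -air = /ɛər/
/ɛər/ and /ɛər/ are the same ending sound, so the words rhyme.

Yes


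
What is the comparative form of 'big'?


Apply comparative formation (double final consonant, add -er): 'big' -> 'bigger'.

bigger


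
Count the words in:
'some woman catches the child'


Split into words: some | woman | catches | the | child = 5 words.

5


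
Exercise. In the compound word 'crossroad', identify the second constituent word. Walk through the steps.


Split 'crossroad' into 'cross' + 'road'. The second part is 'road'.

road


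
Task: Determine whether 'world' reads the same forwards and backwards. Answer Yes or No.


Forward: 'world'
Reversed: 'dlrow'
They differ.

No


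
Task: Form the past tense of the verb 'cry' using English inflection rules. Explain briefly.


Apply rule: Change -y to -ied. 'cry' becomes 'cried'.

cried


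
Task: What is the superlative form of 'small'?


Apply superlative formation (add -est): 'small' -> 'smallest'.

smallest


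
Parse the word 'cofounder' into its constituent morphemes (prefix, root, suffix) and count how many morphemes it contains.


Step 1: Identify prefix: 'co' (meaning: together)
Step 2: Identify root: 'found'
Step 3: Identify suffix(es): 'er'
Decomposition: co- (prefix: together) + found (root) + -er (suffix: one who)
Total morphemes: 3

3 morphemes (co- (prefix: together) + found (root) + -er (suffix: one who))


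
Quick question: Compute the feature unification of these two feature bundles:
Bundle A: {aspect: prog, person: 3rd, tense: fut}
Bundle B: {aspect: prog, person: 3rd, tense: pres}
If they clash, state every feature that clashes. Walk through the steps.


Compare features:
aspect: A=prog vs B=prog -> unified: prog
person: A=3rd vs B=3rd -> unified: 3rd
tense: A=fut vs B=pres -> CLASH
Clash detected on feature 'tense' (fut vs pres); unification fails.

CLASH on 'tense' (fut vs pres)


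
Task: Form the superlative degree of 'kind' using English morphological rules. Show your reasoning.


Apply superlative formation (add -est): 'kind' -> 'kindest'.

kindest


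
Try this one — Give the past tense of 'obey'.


Apply rule: Add -ed. 'obey' becomes 'obeyed'.

obeyed


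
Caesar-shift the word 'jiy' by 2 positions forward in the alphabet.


Shift each letter by 2: j -> l, i -> k, y -> a. Result: 'lka'.

lka


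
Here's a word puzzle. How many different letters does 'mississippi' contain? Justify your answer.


Unique letters in 'mississippi': {i, m, p, s} = 4 distinct letters.

4


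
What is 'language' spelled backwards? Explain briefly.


Reverse 'language' character by character: 'egaugnal'.

egaugnal


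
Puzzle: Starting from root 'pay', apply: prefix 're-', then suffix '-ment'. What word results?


Step 1: Add prefix 're-' to 'pay' = 'repay'
Step 2: Add suffix '-ment' to 'repay' = 'repayment'

repayment


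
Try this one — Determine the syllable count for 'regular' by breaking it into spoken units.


Break 'regular' into syllables: reg-u-lar -> reg | u | lar = 3 syllables

3 syllables


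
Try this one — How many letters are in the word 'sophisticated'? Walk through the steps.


Spell out 'sophisticated' and number each letter: s(1), o(2), p(3), h(4), i(5), s(6), t(7), i(8), c(9), a(10), t(11), e(12), d(13). Total: 13 letters.

13


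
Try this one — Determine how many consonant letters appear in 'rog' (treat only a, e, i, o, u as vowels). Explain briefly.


Consonants in 'rog': r, g = 2 consonants.

2


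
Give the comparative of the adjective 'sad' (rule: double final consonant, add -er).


Apply comparative formation (double final consonant, add -er): 'sad' -> 'sadder'.

sadder


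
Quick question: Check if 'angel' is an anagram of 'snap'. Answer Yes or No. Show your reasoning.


Sorted letters of 'angel': 'aegln'
Sorted letters of 'snap': 'anps'
They do not match.

No


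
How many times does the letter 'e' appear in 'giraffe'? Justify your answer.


Letter 'e' in 'giraffe': found at position(s) 7 = 1 occurrence(s).

1


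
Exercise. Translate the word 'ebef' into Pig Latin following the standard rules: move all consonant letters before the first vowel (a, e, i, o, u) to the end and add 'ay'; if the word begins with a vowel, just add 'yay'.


'ebef' starts with a vowel, so add 'yay': 'ebefyay'.

ebefyay


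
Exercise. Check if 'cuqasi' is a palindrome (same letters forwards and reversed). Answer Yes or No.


Forward: 'cuqasi'
Reversed: 'isaquc'
They differ.

No


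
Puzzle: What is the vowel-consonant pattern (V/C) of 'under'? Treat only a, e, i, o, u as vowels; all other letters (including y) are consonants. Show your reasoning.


Letter mapping: u = V, n = C, d = C, e = V, r = C.

VCCVC


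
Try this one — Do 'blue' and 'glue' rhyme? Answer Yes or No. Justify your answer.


Rime (stressed vowel + following sounds) of 'blue': -ue = /uː/
Rime of 'glue': -ue = /uː/
/uː/ and /uː/ are the same ending sound, so the words rhyme.

Yes


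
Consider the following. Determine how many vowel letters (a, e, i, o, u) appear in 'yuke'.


Vowels in 'yuke': u, e = 2 vowels.

2


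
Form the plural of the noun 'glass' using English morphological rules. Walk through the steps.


Apply rule: Add -es (sibilant/fricative ending). 'glass' becomes 'glasses'.

glasses


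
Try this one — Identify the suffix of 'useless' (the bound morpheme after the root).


The word 'useless' = 'use' (root) + '-less' (suffix). The suffix is '-less'.

less


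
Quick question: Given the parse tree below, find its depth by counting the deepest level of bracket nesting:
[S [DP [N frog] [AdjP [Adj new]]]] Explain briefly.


Count bracket nesting levels:
'[' at pos 0: depth = 1
'[' at pos 3: depth = 2
'[' at pos 7: depth = 3
'[' at pos 16: depth = 3
'[' at pos 22: depth = 4
Maximum depth reached: 4

4


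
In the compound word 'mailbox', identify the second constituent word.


Split 'mailbox' into 'mail' + 'box'. The second part is 'box'.

box


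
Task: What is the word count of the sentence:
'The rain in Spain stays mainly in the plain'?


Split into words: The | rain | in | Spain | stays | mainly | in | the | plain = 9 words.

9


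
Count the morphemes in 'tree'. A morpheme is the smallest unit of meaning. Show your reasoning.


Decomposition: tree (free morpheme) = 1 morpheme(s)

1 morphemes


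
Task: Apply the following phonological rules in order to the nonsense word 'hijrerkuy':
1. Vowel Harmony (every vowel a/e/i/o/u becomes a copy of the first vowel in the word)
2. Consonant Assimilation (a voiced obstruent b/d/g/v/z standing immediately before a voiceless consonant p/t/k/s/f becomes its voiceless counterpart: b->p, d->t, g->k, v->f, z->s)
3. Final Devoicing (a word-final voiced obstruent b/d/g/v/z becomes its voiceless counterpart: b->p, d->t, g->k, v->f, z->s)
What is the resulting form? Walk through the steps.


Starting form: 'hijrerkuy'
Rule 1: Vowel Harmony: all vowels become 'i' (matching first vowel). 'hijrerkuy' -> 'hijrirkiy'
Rule 2: Consonant Assimilation: no voiced obstruent (b/d/g/v/z) stands immediately before a voiceless consonant (p/t/k/s/f). No change.
Rule 3: Final Devoicing: final consonant 'y' is not one of the voiced obstruents b/d/g/v/z. No change.
Final form: 'hijrirkiy'

hijrirkiy


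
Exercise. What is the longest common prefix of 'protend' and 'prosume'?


Compare from the start: 3 characters match: 'pro'. Mismatch at position 4: 't' vs 's'.

pro


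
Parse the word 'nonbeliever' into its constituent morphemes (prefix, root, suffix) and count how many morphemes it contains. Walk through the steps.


Step 1: Identify prefix: 'non' (meaning: not)
Step 2: Identify root: 'believe'
Step 3: Identify suffix(es): 'er'
Decomposition: non- (prefix: not) + believe (root) + -er (suffix: one who)
Total morphemes: 3

3 morphemes (non- (prefix: not) + believe (root) + -er (suffix: one who))


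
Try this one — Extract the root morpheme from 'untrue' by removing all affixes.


Remove prefix 'un' from 'untrue' to get root 'true'.

true


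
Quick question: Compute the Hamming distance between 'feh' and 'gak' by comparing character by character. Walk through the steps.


Alignment:
Position 1: 'f' vs 'g' = DIFFER
Position 2: 'e' vs 'a' = DIFFER
Position 3: 'h' vs 'k' = DIFFER
Total differences: 3

3


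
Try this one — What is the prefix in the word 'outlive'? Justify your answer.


The word 'outlive' = 'out' (prefix) + 'live' (root). The prefix is 'out'.

out


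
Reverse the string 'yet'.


Reverse 'yet' character by character: 'tey'.

tey


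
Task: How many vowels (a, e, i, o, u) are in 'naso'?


Vowels in 'naso': a, o = 2 vowels.

2


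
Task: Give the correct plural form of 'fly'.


Apply rule: Change -y to -ies (consonant + y). 'fly' becomes 'flies'.

flies


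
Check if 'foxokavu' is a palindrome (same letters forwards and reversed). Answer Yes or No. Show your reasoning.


Forward: 'foxokavu'
Reversed: 'uvakoxof'
They differ.

No


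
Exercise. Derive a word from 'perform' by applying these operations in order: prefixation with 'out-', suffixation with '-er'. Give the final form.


Step 1: Add prefix 'out-' to 'perform' = 'outperform'
Step 2: Add suffix '-er' to 'outperform' = 'outperformer'

outperformer


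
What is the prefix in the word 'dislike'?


The word 'dislike' = 'dis' (prefix) + 'like' (root). The prefix is 'dis'.

dis


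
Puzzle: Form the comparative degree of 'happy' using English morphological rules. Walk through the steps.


Apply comparative formation (consonant + y: change y to i, add -er): 'happy' -> 'happier'.

happier


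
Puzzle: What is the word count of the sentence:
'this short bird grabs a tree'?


Split into words: this | short | bird | grabs | a | tree = 6 words.

6


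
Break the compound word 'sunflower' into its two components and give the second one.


Split 'sunflower' into 'sun' + 'flower'. The second part is 'flower'.

flower


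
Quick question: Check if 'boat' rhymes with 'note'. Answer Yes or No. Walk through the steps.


Rime (stressed vowel + following sounds) of 'boat': -oat = /oʊt/
Rime of 'note': -ote = /oʊt/
/oʊt/ and /oʊt/ are the same ending sound, so the words rhyme.

Yes


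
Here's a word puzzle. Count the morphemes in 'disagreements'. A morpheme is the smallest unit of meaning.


Decomposition: dis- (prefix) + agree (root) + -ment (suffix) + -s (plural) = 4 morpheme(s)

4 morphemes


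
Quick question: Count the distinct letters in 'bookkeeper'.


Unique letters in 'bookkeeper': {b, e, k, o, p, r} = 6 distinct letters.

6


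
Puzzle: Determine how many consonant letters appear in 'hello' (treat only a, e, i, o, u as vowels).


Consonants in 'hello': h, l, l = 3 consonants.

3


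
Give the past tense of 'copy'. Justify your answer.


Apply rule: Change -y to -ied. 'copy' becomes 'copied'.

copied


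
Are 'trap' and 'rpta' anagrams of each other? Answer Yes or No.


Sorted letters of 'trap': 'aprt'
Sorted letters of 'rpta': 'aprt'
They match.

Yes


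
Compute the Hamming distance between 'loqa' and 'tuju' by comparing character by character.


Alignment:
Position 1: 'l' vs 't' = DIFFER
Position 2: 'o' vs 'u' = DIFFER
Position 3: 'q' vs 'j' = DIFFER
Position 4: 'a' vs 'u' = DIFFER
Total differences: 4

4


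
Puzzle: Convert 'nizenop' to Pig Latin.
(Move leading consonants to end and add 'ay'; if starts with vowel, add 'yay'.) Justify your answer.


'nizenop': move consonant cluster 'n' to end and add 'ay': 'izenopnay'.

izenopnay


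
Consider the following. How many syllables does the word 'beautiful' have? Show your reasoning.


Break 'beautiful' into syllables: beau-ti-ful -> beau | ti | ful = 3 syllables

3 syllables


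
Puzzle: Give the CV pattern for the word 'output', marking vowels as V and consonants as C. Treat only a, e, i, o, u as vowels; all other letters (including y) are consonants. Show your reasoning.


Letter mapping: o = V, u = V, t = C, p = C, u = V, t = C.

VVCCVC


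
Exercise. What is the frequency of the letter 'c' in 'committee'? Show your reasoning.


Letter 'c' in 'committee': found at position(s) 1 = 1 occurrence(s).

1


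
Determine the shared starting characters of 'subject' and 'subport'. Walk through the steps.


Compare from the start: 3 characters match: 'sub'. Mismatch at position 4: 'j' vs 'p'.

sub


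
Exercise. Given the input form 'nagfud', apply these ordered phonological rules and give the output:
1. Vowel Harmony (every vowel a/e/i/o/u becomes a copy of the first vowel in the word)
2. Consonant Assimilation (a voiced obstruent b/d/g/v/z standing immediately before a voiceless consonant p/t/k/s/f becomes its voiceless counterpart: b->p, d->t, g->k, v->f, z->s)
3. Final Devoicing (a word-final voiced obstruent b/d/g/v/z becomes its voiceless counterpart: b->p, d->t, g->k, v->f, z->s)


Starting form: 'nagfud'
Rule 1: Vowel Harmony: all vowels become 'a' (matching first vowel). 'nagfud' -> 'nagfad'
Rule 2: Consonant Assimilation: voiced obstruent before voiceless consonant becomes voiceless ('gf' -> 'kf'). 'nagfad' -> 'nakfad'
Rule 3: Final Devoicing: word-final voiced obstruent 'd' becomes voiceless 't'. 'nakfad' -> 'nakfat'
Final form: 'nakfat'

nakfat


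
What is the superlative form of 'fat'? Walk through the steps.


Apply superlative formation (double final consonant, add -est): 'fat' -> 'fattest'.

fattest


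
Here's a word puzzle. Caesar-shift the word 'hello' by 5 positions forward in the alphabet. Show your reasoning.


Shift each letter by 5: h -> m, e -> j, l -> q, l -> q, o -> t. Result: 'mjqqt'.

mjqqt


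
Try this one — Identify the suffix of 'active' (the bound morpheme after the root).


The word 'active' = 'act' (root) + '-ive' (suffix). The suffix is '-ive'.

ive


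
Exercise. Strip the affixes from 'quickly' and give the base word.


Remove suffix '-ly' from 'quickly' to get root 'quick'.

quick


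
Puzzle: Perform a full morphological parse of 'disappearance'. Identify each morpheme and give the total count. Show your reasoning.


Step 1: Identify prefix: 'dis' (meaning: not/apart)
Step 2: Identify root: 'appear'
Step 3: Identify suffix(es): 'ance'
Decomposition: dis- (prefix: not/apart) + appear (root) + -ance (suffix: state/act)
Total morphemes: 3

3 morphemes (dis- (prefix: not/apart) + appear (root) + -ance (suffix: state/act))


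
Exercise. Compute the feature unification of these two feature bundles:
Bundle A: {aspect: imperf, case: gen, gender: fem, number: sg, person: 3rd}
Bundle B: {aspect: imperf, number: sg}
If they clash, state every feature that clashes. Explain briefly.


Compare features:
aspect: A=imperf vs B=imperf -> unified: imperf
case: A=gen vs B=_ -> unified: gen
gender: A=fem vs B=_ -> unified: fem
number: A=sg vs B=sg -> unified: sg
person: A=3rd vs B=_ -> unified: 3rd
No clashes found.

Unified: {aspect: imperf, case: gen, gender: fem, number: sg, person: 3rd}


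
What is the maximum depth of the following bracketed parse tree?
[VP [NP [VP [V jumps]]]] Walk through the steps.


Count bracket nesting levels:
'[' at pos 0: depth = 1
'[' at pos 4: depth = 2
'[' at pos 8: depth = 3
'[' at pos 12: depth = 4
Maximum depth reached: 4

4


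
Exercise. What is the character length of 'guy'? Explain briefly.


Spell out 'guy' and number each letter: g(1), u(2), y(3). Total: 3 letters.

3


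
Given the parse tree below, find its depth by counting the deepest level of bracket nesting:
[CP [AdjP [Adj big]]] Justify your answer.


Count bracket nesting levels:
'[' at pos 0: depth = 1
'[' at pos 4: depth = 2
'[' at pos 10: depth = 3
Maximum depth reached: 3

3


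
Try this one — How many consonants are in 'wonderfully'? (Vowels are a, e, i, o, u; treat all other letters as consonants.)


Consonants in 'wonderfully': w, n, d, r, f, l, l, y = 8 consonants.

8


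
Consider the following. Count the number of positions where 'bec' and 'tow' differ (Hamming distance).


Alignment:
Position 1: 'b' vs 't' = DIFFER
Position 2: 'e' vs 'o' = DIFFER
Position 3: 'c' vs 'w' = DIFFER
Total differences: 3

3


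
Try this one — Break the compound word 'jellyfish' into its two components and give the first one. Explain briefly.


Split 'jellyfish' into 'jelly' + 'fish'. The first part is 'jelly'.

jelly


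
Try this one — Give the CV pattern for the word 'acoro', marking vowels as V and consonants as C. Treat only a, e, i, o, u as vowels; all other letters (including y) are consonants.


Letter mapping: a = V, c = C, o = V, r = C, o = V.

VCVCV


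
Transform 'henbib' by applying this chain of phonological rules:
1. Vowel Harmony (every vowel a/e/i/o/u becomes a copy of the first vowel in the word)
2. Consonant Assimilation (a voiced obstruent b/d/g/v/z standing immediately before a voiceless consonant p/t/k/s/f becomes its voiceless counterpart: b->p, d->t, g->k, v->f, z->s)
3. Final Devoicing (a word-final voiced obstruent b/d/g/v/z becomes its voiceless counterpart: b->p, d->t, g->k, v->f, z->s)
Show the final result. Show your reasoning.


Starting form: 'henbib'
Rule 1: Vowel Harmony: all vowels become 'e' (matching first vowel). 'henbib' -> 'henbeb'
Rule 2: Consonant Assimilation: no voiced obstruent (b/d/g/v/z) stands immediately before a voiceless consonant (p/t/k/s/f). No change.
Rule 3: Final Devoicing: word-final voiced obstruent 'b' becomes voiceless 'p'. 'henbeb' -> 'henbep'
Final form: 'henbep'

henbep


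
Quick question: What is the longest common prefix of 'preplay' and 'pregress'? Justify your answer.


Compare from the start: 3 characters match: 'pre'. Mismatch at position 4: 'p' vs 'g'.

pre


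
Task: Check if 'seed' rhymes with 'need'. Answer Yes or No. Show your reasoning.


Rime (stressed vowel + following sounds) of 'seed': -eed = /iːd/
Rime of 'need': -eed = /iːd/
/iːd/ and /iːd/ are the same ending sound, so the words rhyme.

Yes


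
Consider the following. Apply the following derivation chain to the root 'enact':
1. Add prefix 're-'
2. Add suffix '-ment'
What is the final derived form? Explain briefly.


Step 1: Add prefix 're-' to 'enact' = 'reenact'
Step 2: Add suffix '-ment' to 'reenact' = 'reenactment'

reenactment


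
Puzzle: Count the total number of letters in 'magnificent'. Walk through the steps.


Spell out 'magnificent' and number each letter: m(1), a(2), g(3), n(4), i(5), f(6), i(7), c(8), e(9), n(10), t(11). Total: 11 letters.

11


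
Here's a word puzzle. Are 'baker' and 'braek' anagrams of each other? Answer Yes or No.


Sorted letters of 'baker': 'abekr'
Sorted letters of 'braek': 'abekr'
They match.

Yes


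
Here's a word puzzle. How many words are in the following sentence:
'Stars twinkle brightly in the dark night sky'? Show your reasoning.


Split into words: Stars | twinkle | brightly | in | the | dark | night | sky = 8 words.

8


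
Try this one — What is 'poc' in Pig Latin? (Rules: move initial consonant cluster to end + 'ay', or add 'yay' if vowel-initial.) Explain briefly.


'poc': move consonant cluster 'p' to end and add 'ay': 'ocpay'.

ocpay


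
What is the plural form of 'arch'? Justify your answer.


Apply rule: Add -es (sibilant/fricative ending). 'arch' becomes 'arches'.

arches


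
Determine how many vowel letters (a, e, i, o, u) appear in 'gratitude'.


Vowels in 'gratitude': a, i, u, e = 4 vowels.

4


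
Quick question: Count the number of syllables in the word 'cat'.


Break 'cat' into syllables: cat -> cat = 1 syllable

1 syllable


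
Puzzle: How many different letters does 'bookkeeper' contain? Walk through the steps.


Unique letters in 'bookkeeper': {b, e, k, o, p, r} = 6 distinct letters.

6


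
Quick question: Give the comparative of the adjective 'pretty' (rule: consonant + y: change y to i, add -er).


Apply comparative formation (consonant + y: change y to i, add -er): 'pretty' -> 'prettier'.

prettier


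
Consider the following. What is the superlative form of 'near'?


Apply superlative formation (add -est): 'near' -> 'nearest'.

nearest


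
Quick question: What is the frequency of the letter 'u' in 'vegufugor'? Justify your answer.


Letter 'u' in 'vegufugor': found at position(s) 4, 6 = 2 occurrence(s).

2


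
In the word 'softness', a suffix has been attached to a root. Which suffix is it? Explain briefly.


The word 'softness' = 'soft' (root) + '-ness' (suffix). The suffix is '-ness'.

ness


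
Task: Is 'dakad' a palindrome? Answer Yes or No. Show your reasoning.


Forward: 'dakad'
Reversed: 'dakad'
They are identical.

Yes


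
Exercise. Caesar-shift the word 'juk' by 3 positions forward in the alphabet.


Shift each letter by 3: j -> m, u -> x, k -> n. Result: 'mxn'.

mxn


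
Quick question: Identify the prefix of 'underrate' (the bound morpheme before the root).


The word 'underrate' = 'under' (prefix) + 'rate' (root). The prefix is 'under'.

under


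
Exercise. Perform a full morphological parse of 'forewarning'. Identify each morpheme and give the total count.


Step 1: Identify prefix: 'fore' (meaning: before/front)
Step 2: Identify root: 'warn'
Step 3: Identify suffix(es): 'ing'
Decomposition: fore- (prefix: before/front) + warn (root) + -ing (suffix: ongoing action)
Total morphemes: 3

3 morphemes (fore- (prefix: before/front) + warn (root) + -ing (suffix: ongoing action))


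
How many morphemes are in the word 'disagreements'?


Decomposition: dis- (prefix) + agree (root) + -ment (suffix) + -s (plural) = 4 morpheme(s)

4 morphemes


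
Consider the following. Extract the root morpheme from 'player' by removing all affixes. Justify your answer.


Remove suffix '-er' from 'player' to get root 'play'.

play


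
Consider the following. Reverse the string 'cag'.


Reverse 'cag' character by character: 'gac'.

gac


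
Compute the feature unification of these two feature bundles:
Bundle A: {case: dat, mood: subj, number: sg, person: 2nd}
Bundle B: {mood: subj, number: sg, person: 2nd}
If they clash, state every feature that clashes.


Compare features:
case: A=dat vs B=_ -> unified: dat
mood: A=subj vs B=subj -> unified: subj
number: A=sg vs B=sg -> unified: sg
person: A=2nd vs B=2nd -> unified: 2nd
No clashes found.

Unified: {case: dat, mood: subj, number: sg, person: 2nd}


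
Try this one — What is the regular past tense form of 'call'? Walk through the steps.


Apply rule: Add -ed. 'call' becomes 'called'.

called


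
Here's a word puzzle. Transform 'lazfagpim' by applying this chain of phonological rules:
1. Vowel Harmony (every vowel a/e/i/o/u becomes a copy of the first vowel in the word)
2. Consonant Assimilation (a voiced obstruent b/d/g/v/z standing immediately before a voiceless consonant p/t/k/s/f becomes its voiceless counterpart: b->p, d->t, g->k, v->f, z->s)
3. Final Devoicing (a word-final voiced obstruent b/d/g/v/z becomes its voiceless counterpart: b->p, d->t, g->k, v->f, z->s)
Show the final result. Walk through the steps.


Starting form: 'lazfagpim'
Rule 1: Vowel Harmony: all vowels become 'a' (matching first vowel). 'lazfagpim' -> 'lazfagpam'
Rule 2: Consonant Assimilation: voiced obstruent before voiceless consonant becomes voiceless ('zf' -> 'sf', 'gp' -> 'kp'). 'lazfagpam' -> 'lasfakpam'
Rule 3: Final Devoicing: final consonant 'm' is not one of the voiced obstruents b/d/g/v/z. No change.
Final form: 'lasfakpam'

lasfakpam


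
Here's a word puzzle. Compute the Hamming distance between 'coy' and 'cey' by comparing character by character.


Alignment:
Position 1: 'c' vs 'c' = match
Position 2: 'o' vs 'e' = DIFFER
Position 3: 'y' vs 'y' = match
Total differences: 1

1


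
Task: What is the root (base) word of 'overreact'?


Remove prefix 'over' from 'overreact' to get root 'react'.

react


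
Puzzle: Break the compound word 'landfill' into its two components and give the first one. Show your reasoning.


Split 'landfill' into 'land' + 'fill'. The first part is 'land'.

land


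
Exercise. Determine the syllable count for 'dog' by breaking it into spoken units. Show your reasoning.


Break 'dog' into syllables: dog -> dog = 1 syllable

1 syllable


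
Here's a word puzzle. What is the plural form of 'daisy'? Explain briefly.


Apply rule: Change -y to -ies (consonant + y). 'daisy' becomes 'daisies'.

daisies


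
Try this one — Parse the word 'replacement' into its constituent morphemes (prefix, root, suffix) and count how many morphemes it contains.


Step 1: Identify prefix: 're' (meaning: again)
Step 2: Identify root: 'place'
Step 3: Identify suffix(es): 'ment'
Decomposition: re- (prefix: again) + place (root) + -ment (suffix: action/result)
Total morphemes: 3

3 morphemes (re- (prefix: again) + place (root) + -ment (suffix: action/result))


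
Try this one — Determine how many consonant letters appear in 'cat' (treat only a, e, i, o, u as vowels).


Consonants in 'cat': c, t = 2 consonants.

2


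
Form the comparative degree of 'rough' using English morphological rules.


Apply comparative formation (add -er): 'rough' -> 'rougher'.

rougher


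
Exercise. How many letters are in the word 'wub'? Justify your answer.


Spell out 'wub' and number each letter: w(1), u(2), b(3). Total: 3 letters.

3


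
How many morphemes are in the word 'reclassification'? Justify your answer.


Decomposition: re- (prefix) + class (root) + -ify (suffix) + -ation (suffix) = 4 morpheme(s)

4 morphemes


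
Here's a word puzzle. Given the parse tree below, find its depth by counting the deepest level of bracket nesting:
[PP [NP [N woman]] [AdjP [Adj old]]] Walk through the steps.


Count bracket nesting levels:
'[' at pos 0: depth = 1
'[' at pos 4: depth = 2
'[' at pos 8: depth = 3
'[' at pos 19: depth = 2
'[' at pos 25: depth = 3
Maximum depth reached: 3

3


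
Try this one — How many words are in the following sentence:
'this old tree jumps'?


Split into words: this | old | tree | jumps = 4 words.

4


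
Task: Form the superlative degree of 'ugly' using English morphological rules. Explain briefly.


Apply superlative formation (consonant + y: change y to i, add -est): 'ugly' -> 'ugliest'.

ugliest


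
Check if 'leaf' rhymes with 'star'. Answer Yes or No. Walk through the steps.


Rime (stressed vowel + following sounds) of 'leaf': -eaf = /iːf/
Rime of 'star': -ar = /ɑːr/
/iːf/ and /ɑːr/ are different ending sounds, so the words do not rhyme.

No


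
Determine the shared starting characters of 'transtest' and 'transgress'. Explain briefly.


Compare from the start: 5 characters match: 'trans'. Mismatch at position 6: 't' vs 'g'.

trans


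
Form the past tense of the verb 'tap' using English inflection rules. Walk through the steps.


Apply rule: Double final consonant and add -ed. 'tap' becomes 'tapped'.

tapped


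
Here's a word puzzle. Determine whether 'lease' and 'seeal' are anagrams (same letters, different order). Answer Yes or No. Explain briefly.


Sorted letters of 'lease': 'aeels'
Sorted letters of 'seeal': 'aeels'
They match.

Yes


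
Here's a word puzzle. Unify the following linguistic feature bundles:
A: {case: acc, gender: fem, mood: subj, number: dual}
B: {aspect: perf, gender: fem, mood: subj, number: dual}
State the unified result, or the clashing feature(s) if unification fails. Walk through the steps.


Compare features:
aspect: A=_ vs B=perf -> unified: perf
case: A=acc vs B=_ -> unified: acc
gender: A=fem vs B=fem -> unified: fem
mood: A=subj vs B=subj -> unified: subj
number: A=dual vs B=dual -> unified: dual
No clashes found.

Unified: {aspect: perf, case: acc, gender: fem, mood: subj, number: dual}


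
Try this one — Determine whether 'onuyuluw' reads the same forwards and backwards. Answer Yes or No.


Forward: 'onuyuluw'
Reversed: 'wuluyuno'
They differ.

No


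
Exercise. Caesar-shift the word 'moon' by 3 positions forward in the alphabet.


Shift each letter by 3: m -> p, o -> r, o -> r, n -> q. Result: 'prrq'.

prrq


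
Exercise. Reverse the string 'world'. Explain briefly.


Reverse 'world' character by character: 'dlrow'.

dlrow


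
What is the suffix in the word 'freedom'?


The word 'freedom' = 'free' (root) + '-dom' (suffix). The suffix is '-dom'.

dom


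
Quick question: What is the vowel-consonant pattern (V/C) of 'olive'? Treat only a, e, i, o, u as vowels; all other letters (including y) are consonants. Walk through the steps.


Letter mapping: o = V, l = C, i = V, v = C, e = V.

VCVCV


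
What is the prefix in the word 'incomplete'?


The word 'incomplete' = 'in' (prefix) + 'complete' (root). The prefix is 'in'.

in


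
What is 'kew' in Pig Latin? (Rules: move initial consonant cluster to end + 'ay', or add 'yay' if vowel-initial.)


'kew': move consonant cluster 'k' to end and add 'ay': 'ewkay'.

ewkay


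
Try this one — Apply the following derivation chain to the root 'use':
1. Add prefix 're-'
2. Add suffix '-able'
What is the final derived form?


Step 1: Add prefix 're-' to 'use' = 'reuse'
Step 2: Add suffix '-able' to 'reuse' = 'reusable'

reusable


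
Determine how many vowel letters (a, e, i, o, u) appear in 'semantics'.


Vowels in 'semantics': e, a, i = 3 vowels.

3


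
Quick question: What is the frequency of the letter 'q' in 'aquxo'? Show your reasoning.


Letter 'q' in 'aquxo': found at position(s) 2 = 1 occurrence(s).

1


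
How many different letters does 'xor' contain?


Unique letters in 'xor': {o, r, x} = 3 distinct letters.

3


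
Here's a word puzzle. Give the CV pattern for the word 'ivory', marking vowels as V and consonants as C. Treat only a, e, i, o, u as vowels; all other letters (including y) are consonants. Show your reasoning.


Letter mapping: i = V, v = C, o = V, r = C, y = C.

VCVCC


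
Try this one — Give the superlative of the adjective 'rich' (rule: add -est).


Apply superlative formation (add -est): 'rich' -> 'richest'.

richest


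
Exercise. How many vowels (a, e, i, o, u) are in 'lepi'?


Vowels in 'lepi': e, i = 2 vowels.

2


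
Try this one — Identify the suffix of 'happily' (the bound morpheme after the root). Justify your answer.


The word 'happily' = 'happy' (root) + '-ly' (suffix). The suffix is '-ly'.

ly


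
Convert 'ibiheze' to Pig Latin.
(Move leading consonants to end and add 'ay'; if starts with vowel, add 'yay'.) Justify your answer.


'ibiheze' starts with a vowel, so add 'yay': 'ibihezeyay'.

ibihezeyay
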